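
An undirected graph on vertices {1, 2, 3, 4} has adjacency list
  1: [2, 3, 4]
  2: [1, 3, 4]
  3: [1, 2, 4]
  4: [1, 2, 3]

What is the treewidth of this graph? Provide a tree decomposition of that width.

A single bag containing all 4 vertices is trivially a valid decomposition of width 3. On the other hand G contains the 4-clique {1, 2, 3, 4}. A clique must lie in a single bag of any decomposition, so no decomposition can have width below 3. Hence tw(G) = 3 exactly.

Treewidth 3.
One optimal decomposition is:
Bags: B1 = {1, 2, 3, 4}
Tree: (single bag)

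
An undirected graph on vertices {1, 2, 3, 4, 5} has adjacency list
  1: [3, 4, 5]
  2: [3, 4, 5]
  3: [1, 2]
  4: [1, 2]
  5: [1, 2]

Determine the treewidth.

2

A width-2 tree decomposition is:
Bags: B1 = {1, 2, 3}  B2 = {1, 2, 4}  B3 = {1, 2, 5}
Tree: B1–B2, B2–B3
Every bag has size at most 3, so the width is 3 − 1 = 2 and tw(G) ≤ 2. For the lower bound, G contains the cycle 1–3–2–4–1, so G is not a forest; only forests have treewidth ≤ 1, hence tw(G) ≥ 2. Therefore the treewidth is 2.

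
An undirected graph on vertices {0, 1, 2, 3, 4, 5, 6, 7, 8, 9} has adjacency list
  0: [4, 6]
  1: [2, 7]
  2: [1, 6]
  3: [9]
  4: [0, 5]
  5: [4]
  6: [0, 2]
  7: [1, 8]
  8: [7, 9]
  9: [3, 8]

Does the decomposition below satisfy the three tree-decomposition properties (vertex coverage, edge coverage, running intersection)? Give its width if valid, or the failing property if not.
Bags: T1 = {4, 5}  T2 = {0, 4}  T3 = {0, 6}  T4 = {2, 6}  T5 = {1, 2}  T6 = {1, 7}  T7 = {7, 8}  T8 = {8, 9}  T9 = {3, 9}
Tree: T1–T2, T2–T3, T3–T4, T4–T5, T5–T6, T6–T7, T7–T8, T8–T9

Every vertex of G appears in some bag (union = {0, 1, 2, 3, 4, 5, 6, 7, 8, 9}); every edge is covered by a bag; and for each vertex v the set of bags containing v is connected in the bag tree. The decomposition is therefore valid. The largest bag has 2 vertices, so the width is 1.

Yes; width 1.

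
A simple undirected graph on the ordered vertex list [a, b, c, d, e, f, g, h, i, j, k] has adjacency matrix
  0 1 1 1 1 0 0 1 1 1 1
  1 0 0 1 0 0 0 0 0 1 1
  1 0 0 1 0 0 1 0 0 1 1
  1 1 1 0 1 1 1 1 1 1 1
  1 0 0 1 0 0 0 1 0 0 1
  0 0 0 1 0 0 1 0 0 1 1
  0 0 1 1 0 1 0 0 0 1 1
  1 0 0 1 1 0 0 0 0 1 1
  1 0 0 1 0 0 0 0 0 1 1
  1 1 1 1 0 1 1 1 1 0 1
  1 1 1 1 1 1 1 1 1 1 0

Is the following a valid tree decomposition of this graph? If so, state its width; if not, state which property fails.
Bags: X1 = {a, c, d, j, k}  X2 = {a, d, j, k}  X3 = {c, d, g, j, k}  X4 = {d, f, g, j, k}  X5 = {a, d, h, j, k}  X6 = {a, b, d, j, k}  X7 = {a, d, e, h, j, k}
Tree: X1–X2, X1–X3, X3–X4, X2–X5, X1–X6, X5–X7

A tree decomposition must satisfy three properties: every vertex lies in some bag; for every edge, both endpoints lie together in some bag; and for every vertex, the bags containing it form a connected subtree. Here vertex i appears in no bag, so the decomposition is invalid.

No — vertex i appears in no bag.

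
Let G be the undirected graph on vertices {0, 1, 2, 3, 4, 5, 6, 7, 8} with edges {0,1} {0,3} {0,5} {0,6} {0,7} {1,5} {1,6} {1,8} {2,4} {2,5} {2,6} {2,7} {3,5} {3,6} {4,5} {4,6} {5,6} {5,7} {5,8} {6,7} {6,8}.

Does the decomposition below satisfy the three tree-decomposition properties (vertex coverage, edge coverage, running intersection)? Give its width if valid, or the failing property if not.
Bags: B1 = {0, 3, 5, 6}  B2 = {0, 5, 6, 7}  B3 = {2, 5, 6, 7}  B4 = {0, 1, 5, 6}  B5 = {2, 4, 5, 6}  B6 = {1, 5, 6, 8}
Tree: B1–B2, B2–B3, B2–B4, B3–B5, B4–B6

Vertex coverage: the bags together contain {0, 1, 2, 3, 4, 5, 6, 7, 8}, the full vertex set. Edge coverage: each edge of G has both endpoints in at least one bag. Running intersection: for every vertex, the bags containing it form a connected subtree. All three properties hold, so this is a valid tree decomposition of width max|bag| − 1 = 3, and hence tw(G) ≤ 3.

Yes; width 3.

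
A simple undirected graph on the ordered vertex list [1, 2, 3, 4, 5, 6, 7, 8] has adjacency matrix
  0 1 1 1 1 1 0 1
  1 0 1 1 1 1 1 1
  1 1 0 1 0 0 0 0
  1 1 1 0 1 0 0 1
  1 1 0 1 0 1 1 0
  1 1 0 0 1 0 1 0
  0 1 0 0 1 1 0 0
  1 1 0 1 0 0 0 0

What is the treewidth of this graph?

A width-3 tree decomposition is:
Bags: B1 = {1, 2, 5, 6}  B2 = {1, 2, 4, 5}  B3 = {2, 5, 6, 7}  B4 = {1, 2, 3, 4}  B5 = {1, 2, 4, 8}
Tree: B1–B2, B1–B3, B2–B4, B4–B5
The largest bag has 4 vertices, giving width 3; this decomposition certifies tw(G) ≤ 3. For the lower bound, the 4 vertices {1, 2, 4, 8} are pairwise adjacent, and any tree decomposition puts a clique entirely inside one bag — forcing width ≥ 3. Combining the bounds, tw(G) = 3.

3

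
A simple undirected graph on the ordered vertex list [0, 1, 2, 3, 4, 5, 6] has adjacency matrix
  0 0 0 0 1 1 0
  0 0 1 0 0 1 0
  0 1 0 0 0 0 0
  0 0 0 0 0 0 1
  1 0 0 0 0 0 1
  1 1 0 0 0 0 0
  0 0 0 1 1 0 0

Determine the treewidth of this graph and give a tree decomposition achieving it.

Each bag holds 2 vertices, so the decomposition has width 1, which upper-bounds the treewidth. Since G has at least one edge (e.g. 3–6), it is not an edgeless graph, so tw(G) ≥ 1. Combining the bounds, tw(G) = 1.

Treewidth 1.
One optimal decomposition is:
Bags: B1 = {3, 6}  B2 = {4, 6}  B3 = {0, 4}  B4 = {0, 5}  B5 = {1, 5}  B6 = {1, 2}
Tree: B1–B2, B2–B3, B3–B4, B4–B5, B5–B6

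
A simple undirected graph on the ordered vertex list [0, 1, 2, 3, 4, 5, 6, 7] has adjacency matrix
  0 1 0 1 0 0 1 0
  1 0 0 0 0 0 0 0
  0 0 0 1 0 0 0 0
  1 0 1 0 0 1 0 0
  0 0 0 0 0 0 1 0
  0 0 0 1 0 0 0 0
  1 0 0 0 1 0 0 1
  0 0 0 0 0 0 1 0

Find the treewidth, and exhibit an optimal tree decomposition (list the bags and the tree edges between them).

The largest bag has 2 vertices, giving width 1; this decomposition certifies tw(G) ≤ 1. Any graph with an edge has treewidth ≥ 1, and G has the edge 3–0. Hence tw(G) = 1 exactly.

Treewidth 1.
Bags: B1 = {0, 3}  B2 = {0, 6}  B3 = {0, 1}  B4 = {3, 5}  B5 = {2, 3}  B6 = {4, 6}  B7 = {6, 7}
Tree: B1–B2, B2–B3, B1–B4, B1–B5, B2–B6, B6–B7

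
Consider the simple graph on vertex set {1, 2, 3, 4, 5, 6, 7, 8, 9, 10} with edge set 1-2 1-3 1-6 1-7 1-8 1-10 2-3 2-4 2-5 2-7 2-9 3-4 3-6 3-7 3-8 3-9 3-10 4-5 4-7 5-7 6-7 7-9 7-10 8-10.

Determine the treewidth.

A width-3 tree decomposition is:
Bags: B1 = {2, 3, 7, 9}  B2 = {1, 2, 3, 7}  B3 = {1, 3, 7, 10}  B4 = {1, 3, 6, 7}  B5 = {2, 3, 4, 7}  B6 = {2, 4, 5, 7}  B7 = {1, 3, 8, 10}
Tree: B1–B2, B2–B3, B3–B4, B1–B5, B5–B6, B3–B7
Each bag holds 4 vertices, so the decomposition has width 3, which upper-bounds the treewidth. For the lower bound, the 4 vertices {1, 3, 8, 10} are pairwise adjacent, and any tree decomposition puts a clique entirely inside one bag — forcing width ≥ 3. Therefore the treewidth is 3.

3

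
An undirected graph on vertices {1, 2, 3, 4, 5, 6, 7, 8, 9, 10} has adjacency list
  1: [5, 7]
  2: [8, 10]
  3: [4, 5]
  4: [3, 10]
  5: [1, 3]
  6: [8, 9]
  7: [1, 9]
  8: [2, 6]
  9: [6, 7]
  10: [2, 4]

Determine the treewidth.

A width-2 tree decomposition is:
Bags: B1 = {3, 4, 10}  B2 = {2, 3, 10}  B3 = {2, 3, 8}  B4 = {3, 6, 8}  B5 = {3, 6, 9}  B6 = {3, 7, 9}  B7 = {1, 3, 7}  B8 = {1, 3, 5}
Tree: B1–B2, B2–B3, B3–B4, B4–B5, B5–B6, B6–B7, B7–B8
Each bag holds 3 vertices, so the decomposition has width 2, which upper-bounds the treewidth. Since 3–4–10–2–8–6–9–7–1–5–3 is a cycle in G, G is not acyclic. Forests are exactly the graphs of treewidth ≤ 1, so tw(G) ≥ 2. Combining the bounds, tw(G) = 2.

2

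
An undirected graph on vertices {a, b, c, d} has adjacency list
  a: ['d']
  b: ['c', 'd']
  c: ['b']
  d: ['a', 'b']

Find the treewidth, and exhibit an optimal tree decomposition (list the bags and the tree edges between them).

Each bag holds 2 vertices, so the decomposition has width 1, which upper-bounds the treewidth. G has an edge, so its treewidth is at least 1. Therefore the treewidth is 1.

Treewidth 1.
One such decomposition:
Bags: B1 = {a, d}  B2 = {b, d}  B3 = {b, c}
Tree: B1–B2, B2–B3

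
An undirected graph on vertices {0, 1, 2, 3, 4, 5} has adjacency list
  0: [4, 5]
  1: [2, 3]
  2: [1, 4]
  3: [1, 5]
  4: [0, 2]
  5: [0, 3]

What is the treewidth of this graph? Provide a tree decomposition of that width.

The largest bag has 3 vertices, giving width 2; this decomposition certifies tw(G) ≤ 2. For the lower bound, G contains the cycle 5–3–1–2–4–0–5, so G is not a forest; only forests have treewidth ≤ 1, hence tw(G) ≥ 2. The upper and lower bounds meet at 2, so that is the treewidth.

Treewidth 2.
Bags: B1 = {1, 3, 5}  B2 = {1, 2, 5}  B3 = {2, 4, 5}  B4 = {0, 4, 5}
Tree: B1–B2, B2–B3, B3–B4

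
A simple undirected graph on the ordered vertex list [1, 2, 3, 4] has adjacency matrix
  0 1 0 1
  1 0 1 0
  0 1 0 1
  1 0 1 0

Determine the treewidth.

2

A width-2 tree decomposition is:
Bags: B1 = {2, 3, 4}  B2 = {1, 2, 4}
Tree: B1–B2
Every bag has size at most 3, so the width is 3 − 1 = 2 and tw(G) ≤ 2. Since 2–3–4–1–2 is a cycle in G, G is not acyclic. Forests are exactly the graphs of treewidth ≤ 1, so tw(G) ≥ 2. The upper and lower bounds meet at 2, so that is the treewidth.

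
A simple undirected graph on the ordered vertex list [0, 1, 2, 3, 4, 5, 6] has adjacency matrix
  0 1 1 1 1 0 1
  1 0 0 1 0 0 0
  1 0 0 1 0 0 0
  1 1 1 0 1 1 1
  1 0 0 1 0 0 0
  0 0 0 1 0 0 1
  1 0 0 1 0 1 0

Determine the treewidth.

2

A width-2 tree decomposition is:
Bags: B1 = {0, 2, 3}  B2 = {0, 1, 3}  B3 = {0, 3, 6}  B4 = {3, 5, 6}  B5 = {0, 3, 4}
Tree: B1–B2, B2–B3, B3–B4, B3–B5
The largest bag has 3 vertices, giving width 2; this decomposition certifies tw(G) ≤ 2. For the lower bound, the 3 vertices {0, 1, 3} are pairwise adjacent, and any tree decomposition puts a clique entirely inside one bag — forcing width ≥ 2. The upper and lower bounds meet at 2, so that is the treewidth.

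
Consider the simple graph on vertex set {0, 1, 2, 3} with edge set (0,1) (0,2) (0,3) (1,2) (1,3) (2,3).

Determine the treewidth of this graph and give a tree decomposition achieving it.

Treewidth 3.
One optimal decomposition is:
Bags: B1 = {0, 1, 2, 3}
Tree: (single bag)

With just one bag of size 4, the width is 4 − 1 = 3, so tw(G) ≤ 3. On the other hand G contains the 4-clique {0, 1, 2, 3}. A clique must lie in a single bag of any decomposition, so no decomposition can have width below 3. Combining the bounds, tw(G) = 3.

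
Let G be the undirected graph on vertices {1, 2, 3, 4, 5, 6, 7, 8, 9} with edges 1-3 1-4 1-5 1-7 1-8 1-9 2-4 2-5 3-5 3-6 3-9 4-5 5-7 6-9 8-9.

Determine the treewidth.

2

A width-2 tree decomposition is:
Bags: B1 = {1, 3, 5}  B2 = {1, 4, 5}  B3 = {1, 5, 7}  B4 = {1, 3, 9}  B5 = {1, 8, 9}  B6 = {3, 6, 9}  B7 = {2, 4, 5}
Tree: B1–B2, B2–B3, B1–B4, B4–B5, B4–B6, B2–B7
Every bag has size at most 3, so the width is 3 − 1 = 2 and tw(G) ≤ 2. For the lower bound, the 3 vertices {1, 8, 9} are pairwise adjacent, and any tree decomposition puts a clique entirely inside one bag — forcing width ≥ 2. Combining the bounds, tw(G) = 2.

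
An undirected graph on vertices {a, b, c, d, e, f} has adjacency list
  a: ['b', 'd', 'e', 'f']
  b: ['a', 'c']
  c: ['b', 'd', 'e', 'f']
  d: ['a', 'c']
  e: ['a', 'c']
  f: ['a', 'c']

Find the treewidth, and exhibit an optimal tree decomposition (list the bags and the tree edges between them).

Treewidth 2.
Bags: B1 = {a, c, e}  B2 = {a, b, c}  B3 = {a, c, f}  B4 = {a, c, d}
Tree: B1–B2, B2–B3, B3–B4

The largest bag has 3 vertices, giving width 2; this decomposition certifies tw(G) ≤ 2. For the lower bound, G contains the cycle a–e–c–b–a, so G is not a forest; only forests have treewidth ≤ 1, hence tw(G) ≥ 2. The upper and lower bounds meet at 2, so that is the treewidth.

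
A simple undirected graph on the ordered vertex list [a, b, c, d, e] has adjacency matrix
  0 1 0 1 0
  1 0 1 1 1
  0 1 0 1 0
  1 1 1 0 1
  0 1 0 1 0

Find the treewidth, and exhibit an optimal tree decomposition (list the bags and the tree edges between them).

Treewidth 2.
Bags: B1 = {b, d, e}  B2 = {b, c, d}  B3 = {a, b, d}
Tree: B1–B2, B2–B3

Each bag holds 3 vertices, so the decomposition has width 2, which upper-bounds the treewidth. Conversely, {b, d, e} is a clique of size 3, and the vertices of any clique must share a bag in every tree decomposition; so some bag has ≥ 3 vertices and tw(G) ≥ 2. Combining the bounds, tw(G) = 2.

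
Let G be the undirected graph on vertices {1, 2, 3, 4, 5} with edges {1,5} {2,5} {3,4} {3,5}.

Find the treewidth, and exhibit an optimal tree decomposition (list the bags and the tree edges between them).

Each bag holds 2 vertices, so the decomposition has width 1, which upper-bounds the treewidth. Any graph with an edge has treewidth ≥ 1, and G has the edge 1–5. Combining the bounds, tw(G) = 1.

Treewidth 1.
Bags: B1 = {1, 5}  B2 = {3, 5}  B3 = {2, 5}  B4 = {3, 4}
Tree: B1–B2, B2–B3, B2–B4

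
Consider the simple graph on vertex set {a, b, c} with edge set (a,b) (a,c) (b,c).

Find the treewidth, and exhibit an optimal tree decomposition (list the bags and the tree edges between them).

With just one bag of size 3, the width is 3 − 1 = 2, so tw(G) ≤ 2. On the other hand G contains the 3-clique {a, b, c}. A clique must lie in a single bag of any decomposition, so no decomposition can have width below 2. Combining the bounds, tw(G) = 2.

Treewidth 2.
One optimal decomposition is:
Bags: B1 = {a, b, c}
Tree: (single bag)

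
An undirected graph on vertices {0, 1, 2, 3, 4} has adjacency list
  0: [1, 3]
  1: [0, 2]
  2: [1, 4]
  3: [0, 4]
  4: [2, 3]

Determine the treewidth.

2

A width-2 tree decomposition is:
Bags: B1 = {1, 2, 4}  B2 = {1, 3, 4}  B3 = {0, 1, 3}
Tree: B1–B2, B2–B3
The largest bag has 3 vertices, giving width 2; this decomposition certifies tw(G) ≤ 2. Since 1–2–4–3–0–1 is a cycle in G, G is not acyclic. Forests are exactly the graphs of treewidth ≤ 1, so tw(G) ≥ 2. Hence tw(G) = 2 exactly.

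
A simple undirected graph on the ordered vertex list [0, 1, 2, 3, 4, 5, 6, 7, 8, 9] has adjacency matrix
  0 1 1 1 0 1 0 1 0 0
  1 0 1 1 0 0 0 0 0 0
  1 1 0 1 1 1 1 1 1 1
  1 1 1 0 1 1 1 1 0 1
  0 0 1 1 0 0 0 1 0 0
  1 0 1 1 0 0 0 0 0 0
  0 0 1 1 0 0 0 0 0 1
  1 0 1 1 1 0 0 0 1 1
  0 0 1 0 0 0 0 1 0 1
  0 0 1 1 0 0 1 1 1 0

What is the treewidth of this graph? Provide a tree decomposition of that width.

Each bag holds 4 vertices, so the decomposition has width 3, which upper-bounds the treewidth. On the other hand G contains the 4-clique {2, 7, 8, 9}. A clique must lie in a single bag of any decomposition, so no decomposition can have width below 3. Combining the bounds, tw(G) = 3.

Treewidth 3.
Bags: B1 = {0, 2, 3, 7}  B2 = {2, 3, 4, 7}  B3 = {2, 3, 7, 9}  B4 = {2, 3, 6, 9}  B5 = {0, 1, 2, 3}  B6 = {2, 7, 8, 9}  B7 = {0, 2, 3, 5}
Tree: B1–B2, B2–B3, B3–B4, B1–B5, B3–B6, B5–B7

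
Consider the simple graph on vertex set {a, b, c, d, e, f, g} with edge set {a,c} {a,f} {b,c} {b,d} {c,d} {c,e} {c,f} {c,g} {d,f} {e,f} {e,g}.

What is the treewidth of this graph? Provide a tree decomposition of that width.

Treewidth 2.
One such decomposition:
Bags: B1 = {b, c, d}  B2 = {c, d, f}  B3 = {a, c, f}  B4 = {c, e, f}  B5 = {c, e, g}
Tree: B1–B2, B2–B3, B2–B4, B4–B5

Every bag has size at most 3, so the width is 3 − 1 = 2 and tw(G) ≤ 2. For the lower bound, the 3 vertices {c, e, g} are pairwise adjacent, and any tree decomposition puts a clique entirely inside one bag — forcing width ≥ 2. Combining the bounds, tw(G) = 2.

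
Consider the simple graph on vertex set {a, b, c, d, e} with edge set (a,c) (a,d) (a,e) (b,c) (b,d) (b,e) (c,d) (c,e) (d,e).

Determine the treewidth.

A width-3 tree decomposition is:
Bags: B1 = {a, c, d, e}  B2 = {b, c, d, e}
Tree: B1–B2
The largest bag has 4 vertices, giving width 3; this decomposition certifies tw(G) ≤ 3. On the other hand G contains the 4-clique {a, c, d, e}. A clique must lie in a single bag of any decomposition, so no decomposition can have width below 3. Therefore the treewidth is 3.

3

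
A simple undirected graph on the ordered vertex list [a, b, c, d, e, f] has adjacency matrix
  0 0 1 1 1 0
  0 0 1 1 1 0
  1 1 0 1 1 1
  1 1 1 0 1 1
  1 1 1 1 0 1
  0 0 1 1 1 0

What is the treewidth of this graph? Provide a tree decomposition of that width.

Every bag has size at most 4, so the width is 4 − 1 = 3 and tw(G) ≤ 3. Conversely, {a, c, d, e} is a clique of size 4, and the vertices of any clique must share a bag in every tree decomposition; so some bag has ≥ 4 vertices and tw(G) ≥ 3. The upper and lower bounds meet at 3, so that is the treewidth.

Treewidth 3.
One such decomposition:
Bags: B1 = {c, d, e, f}  B2 = {b, c, d, e}  B3 = {a, c, d, e}
Tree: B1–B2, B1–B3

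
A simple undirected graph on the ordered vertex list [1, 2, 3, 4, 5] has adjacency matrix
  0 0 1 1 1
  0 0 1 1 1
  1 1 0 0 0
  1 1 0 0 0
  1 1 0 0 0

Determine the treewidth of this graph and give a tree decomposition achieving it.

Each bag holds 3 vertices, so the decomposition has width 2, which upper-bounds the treewidth. The edges 2–4–1–5–2 form a cycle, so G is not a tree and its treewidth is at least 2. The upper and lower bounds meet at 2, so that is the treewidth.

Treewidth 2.
Bags: B1 = {1, 2, 4}  B2 = {1, 2, 5}  B3 = {1, 2, 3}
Tree: B1–B2, B2–B3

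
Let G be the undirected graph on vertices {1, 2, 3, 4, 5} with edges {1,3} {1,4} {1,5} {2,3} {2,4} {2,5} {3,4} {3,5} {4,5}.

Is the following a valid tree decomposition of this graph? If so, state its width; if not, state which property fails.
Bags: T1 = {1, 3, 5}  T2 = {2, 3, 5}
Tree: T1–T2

A tree decomposition must satisfy three properties: every vertex lies in some bag; for every edge, both endpoints lie together in some bag; and for every vertex, the bags containing it form a connected subtree. Here vertex 4 appears in no bag, so the decomposition is invalid.

No — vertex 4 appears in no bag.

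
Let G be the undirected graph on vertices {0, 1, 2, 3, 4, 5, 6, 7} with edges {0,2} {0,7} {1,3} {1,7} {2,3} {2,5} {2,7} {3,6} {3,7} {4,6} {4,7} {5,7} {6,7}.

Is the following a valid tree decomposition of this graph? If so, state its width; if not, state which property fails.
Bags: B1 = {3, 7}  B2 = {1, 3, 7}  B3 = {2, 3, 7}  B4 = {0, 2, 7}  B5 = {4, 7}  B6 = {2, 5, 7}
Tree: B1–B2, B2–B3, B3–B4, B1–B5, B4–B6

No — vertex 6 appears in no bag.

A tree decomposition must satisfy three properties: every vertex lies in some bag; for every edge, both endpoints lie together in some bag; and for every vertex, the bags containing it form a connected subtree. Here vertex 6 appears in no bag, so the decomposition is invalid.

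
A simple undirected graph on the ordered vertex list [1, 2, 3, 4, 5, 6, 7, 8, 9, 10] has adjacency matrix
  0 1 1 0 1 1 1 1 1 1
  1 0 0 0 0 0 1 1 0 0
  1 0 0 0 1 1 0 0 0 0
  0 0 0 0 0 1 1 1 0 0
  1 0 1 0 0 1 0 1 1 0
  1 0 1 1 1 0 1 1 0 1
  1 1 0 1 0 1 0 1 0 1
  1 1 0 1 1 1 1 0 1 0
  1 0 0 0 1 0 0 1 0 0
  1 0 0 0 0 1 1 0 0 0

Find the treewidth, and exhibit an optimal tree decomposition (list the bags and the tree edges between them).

Treewidth 3.
Bags: B1 = {1, 6, 7, 8}  B2 = {1, 6, 7, 10}  B3 = {1, 5, 6, 8}  B4 = {1, 5, 8, 9}  B5 = {4, 6, 7, 8}  B6 = {1, 3, 5, 6}  B7 = {1, 2, 7, 8}
Tree: B1–B2, B1–B3, B3–B4, B1–B5, B3–B6, B1–B7

The largest bag has 4 vertices, giving width 3; this decomposition certifies tw(G) ≤ 3. On the other hand G contains the 4-clique {1, 5, 8, 9}. A clique must lie in a single bag of any decomposition, so no decomposition can have width below 3. Combining the bounds, tw(G) = 3.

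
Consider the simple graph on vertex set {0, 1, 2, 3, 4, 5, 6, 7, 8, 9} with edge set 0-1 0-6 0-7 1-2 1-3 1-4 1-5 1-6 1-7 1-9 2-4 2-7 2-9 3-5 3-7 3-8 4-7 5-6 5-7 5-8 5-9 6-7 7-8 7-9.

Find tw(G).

3

A width-3 tree decomposition is:
Bags: B1 = {1, 2, 7, 9}  B2 = {1, 5, 7, 9}  B3 = {1, 2, 4, 7}  B4 = {1, 5, 6, 7}  B5 = {0, 1, 6, 7}  B6 = {1, 3, 5, 7}  B7 = {3, 5, 7, 8}
Tree: B1–B2, B1–B3, B2–B4, B4–B5, B2–B6, B6–B7
Each bag holds 4 vertices, so the decomposition has width 3, which upper-bounds the treewidth. Conversely, {3, 5, 7, 8} is a clique of size 4, and the vertices of any clique must share a bag in every tree decomposition; so some bag has ≥ 4 vertices and tw(G) ≥ 3. Therefore the treewidth is 3.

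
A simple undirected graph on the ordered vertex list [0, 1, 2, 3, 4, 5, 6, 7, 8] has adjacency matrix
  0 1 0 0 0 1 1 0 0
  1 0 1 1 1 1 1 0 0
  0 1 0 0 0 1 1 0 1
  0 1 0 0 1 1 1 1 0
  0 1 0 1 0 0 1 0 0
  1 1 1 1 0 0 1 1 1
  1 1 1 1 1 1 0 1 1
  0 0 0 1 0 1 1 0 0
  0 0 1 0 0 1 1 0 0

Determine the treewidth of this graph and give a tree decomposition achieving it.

The largest bag has 4 vertices, giving width 3; this decomposition certifies tw(G) ≤ 3. For the lower bound, the 4 vertices {1, 3, 4, 6} are pairwise adjacent, and any tree decomposition puts a clique entirely inside one bag — forcing width ≥ 3. The upper and lower bounds meet at 3, so that is the treewidth.

Treewidth 3.
One optimal decomposition is:
Bags: B1 = {0, 1, 5, 6}  B2 = {1, 3, 5, 6}  B3 = {3, 5, 6, 7}  B4 = {1, 2, 5, 6}  B5 = {1, 3, 4, 6}  B6 = {2, 5, 6, 8}
Tree: B1–B2, B2–B3, B1–B4, B2–B5, B4–B6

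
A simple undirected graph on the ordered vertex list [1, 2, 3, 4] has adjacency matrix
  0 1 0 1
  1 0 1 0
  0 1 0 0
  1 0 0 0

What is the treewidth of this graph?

1

A width-1 tree decomposition is:
Bags: B1 = {1, 4}  B2 = {1, 2}  B3 = {2, 3}
Tree: B1–B2, B2–B3
The largest bag has 2 vertices, giving width 1; this decomposition certifies tw(G) ≤ 1. Since G has at least one edge (e.g. 1–4), it is not an edgeless graph, so tw(G) ≥ 1. Combining the bounds, tw(G) = 1.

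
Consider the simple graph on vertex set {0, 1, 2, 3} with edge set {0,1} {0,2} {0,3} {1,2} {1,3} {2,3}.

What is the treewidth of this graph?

A width-3 tree decomposition is:
Bags: B1 = {0, 1, 2, 3}
Tree: (single bag)
With just one bag of size 4, the width is 4 − 1 = 3, so tw(G) ≤ 3. Conversely, {0, 1, 2, 3} is a clique of size 4, and the vertices of any clique must share a bag in every tree decomposition; so some bag has ≥ 4 vertices and tw(G) ≥ 3. Therefore the treewidth is 3.

3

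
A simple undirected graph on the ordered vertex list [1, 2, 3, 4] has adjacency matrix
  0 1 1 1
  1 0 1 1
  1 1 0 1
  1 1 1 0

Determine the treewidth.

3

A width-3 tree decomposition is:
Bags: B1 = {1, 2, 3, 4}
Tree: (single bag)
A single bag containing all 4 vertices is trivially a valid decomposition of width 3. For the lower bound, the 4 vertices {1, 2, 3, 4} are pairwise adjacent, and any tree decomposition puts a clique entirely inside one bag — forcing width ≥ 3. Hence tw(G) = 3 exactly.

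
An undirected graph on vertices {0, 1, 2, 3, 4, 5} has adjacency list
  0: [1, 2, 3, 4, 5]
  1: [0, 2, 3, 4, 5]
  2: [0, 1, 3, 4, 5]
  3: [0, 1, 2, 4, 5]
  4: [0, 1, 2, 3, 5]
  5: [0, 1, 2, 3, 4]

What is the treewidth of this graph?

5

A width-5 tree decomposition is:
Bags: B1 = {0, 1, 2, 3, 4, 5}
Tree: (single bag)
A single bag containing all 6 vertices is trivially a valid decomposition of width 5. On the other hand G contains the 6-clique {0, 1, 2, 3, 4, 5}. A clique must lie in a single bag of any decomposition, so no decomposition can have width below 5. Therefore the treewidth is 5.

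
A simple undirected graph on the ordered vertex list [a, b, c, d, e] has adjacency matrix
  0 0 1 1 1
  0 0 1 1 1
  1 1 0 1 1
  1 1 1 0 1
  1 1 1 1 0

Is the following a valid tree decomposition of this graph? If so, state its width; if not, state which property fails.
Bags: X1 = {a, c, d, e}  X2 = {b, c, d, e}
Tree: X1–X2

Yes; width 3.

Vertex coverage: the bags together contain {a, b, c, d, e}, the full vertex set. Edge coverage: each edge of G has both endpoints in at least one bag. Running intersection: for every vertex, the bags containing it form a connected subtree. All three properties hold, so this is a valid tree decomposition of width max|bag| − 1 = 3, and hence tw(G) ≤ 3.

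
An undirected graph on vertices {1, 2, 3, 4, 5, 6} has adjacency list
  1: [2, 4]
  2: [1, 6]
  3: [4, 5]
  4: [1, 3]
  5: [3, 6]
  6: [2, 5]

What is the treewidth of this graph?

2

A width-2 tree decomposition is:
Bags: B1 = {1, 2, 6}  B2 = {1, 4, 6}  B3 = {3, 4, 6}  B4 = {3, 5, 6}
Tree: B1–B2, B2–B3, B3–B4
Each bag holds 3 vertices, so the decomposition has width 2, which upper-bounds the treewidth. Since 6–2–1–4–3–5–6 is a cycle in G, G is not acyclic. Forests are exactly the graphs of treewidth ≤ 1, so tw(G) ≥ 2. Hence tw(G) = 2 exactly.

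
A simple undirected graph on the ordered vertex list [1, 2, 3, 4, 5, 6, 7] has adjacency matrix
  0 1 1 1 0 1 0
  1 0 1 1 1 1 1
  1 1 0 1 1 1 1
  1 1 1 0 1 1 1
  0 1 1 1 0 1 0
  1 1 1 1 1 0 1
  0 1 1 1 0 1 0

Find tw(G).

4

A width-4 tree decomposition is:
Bags: B1 = {2, 3, 4, 5, 6}  B2 = {2, 3, 4, 6, 7}  B3 = {1, 2, 3, 4, 6}
Tree: B1–B2, B2–B3
The largest bag has 5 vertices, giving width 4; this decomposition certifies tw(G) ≤ 4. On the other hand G contains the 5-clique {1, 2, 3, 4, 6}. A clique must lie in a single bag of any decomposition, so no decomposition can have width below 4. Hence tw(G) = 4 exactly.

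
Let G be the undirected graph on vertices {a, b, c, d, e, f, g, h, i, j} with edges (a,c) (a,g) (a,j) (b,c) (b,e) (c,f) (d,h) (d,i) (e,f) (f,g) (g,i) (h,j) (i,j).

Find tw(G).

A width-2 tree decomposition is:
Bags: B1 = {d, h, i}  B2 = {h, i, j}  B3 = {g, i, j}  B4 = {a, g, j}  B5 = {a, f, g}  B6 = {a, c, f}  B7 = {c, e, f}  B8 = {b, c, e}
Tree: B1–B2, B2–B3, B3–B4, B4–B5, B5–B6, B6–B7, B7–B8
Every bag has size at most 3, so the width is 3 − 1 = 2 and tw(G) ≤ 2. The edges d–h–j–i–d form a cycle, so G is not a tree and its treewidth is at least 2. Therefore the treewidth is 2.

2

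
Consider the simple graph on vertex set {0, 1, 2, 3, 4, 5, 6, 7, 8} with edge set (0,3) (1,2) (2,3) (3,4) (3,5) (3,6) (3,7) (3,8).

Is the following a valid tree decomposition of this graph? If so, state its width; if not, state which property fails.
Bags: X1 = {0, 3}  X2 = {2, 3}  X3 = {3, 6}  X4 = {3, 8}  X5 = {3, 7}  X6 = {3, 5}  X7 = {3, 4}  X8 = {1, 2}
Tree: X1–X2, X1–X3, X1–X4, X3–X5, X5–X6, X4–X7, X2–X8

Yes; width 1.

Vertex coverage: the bags together contain {0, 1, 2, 3, 4, 5, 6, 7, 8}, the full vertex set. Edge coverage: each edge of G has both endpoints in at least one bag. Running intersection: for every vertex, the bags containing it form a connected subtree. All three properties hold, so this is a valid tree decomposition of width max|bag| − 1 = 1, and hence tw(G) ≤ 1.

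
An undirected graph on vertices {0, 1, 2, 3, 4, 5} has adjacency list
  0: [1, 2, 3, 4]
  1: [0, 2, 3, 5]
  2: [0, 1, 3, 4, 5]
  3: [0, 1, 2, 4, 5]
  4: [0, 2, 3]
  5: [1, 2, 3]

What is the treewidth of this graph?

A width-3 tree decomposition is:
Bags: B1 = {1, 2, 3, 5}  B2 = {0, 1, 2, 3}  B3 = {0, 2, 3, 4}
Tree: B1–B2, B2–B3
The largest bag has 4 vertices, giving width 3; this decomposition certifies tw(G) ≤ 3. Conversely, {0, 1, 2, 3} is a clique of size 4, and the vertices of any clique must share a bag in every tree decomposition; so some bag has ≥ 4 vertices and tw(G) ≥ 3. The upper and lower bounds meet at 3, so that is the treewidth.

3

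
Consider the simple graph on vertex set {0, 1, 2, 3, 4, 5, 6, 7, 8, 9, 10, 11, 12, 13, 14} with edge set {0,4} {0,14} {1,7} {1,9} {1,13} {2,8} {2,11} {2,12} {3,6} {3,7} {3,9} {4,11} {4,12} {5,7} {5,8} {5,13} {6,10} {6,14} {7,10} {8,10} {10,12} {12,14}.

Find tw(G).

A width-3 tree decomposition is:
Bags: B1 = {0, 2, 4, 11}  B2 = {0, 2, 4, 12}  B3 = {0, 2, 12, 14}  B4 = {2, 8, 12, 14}  B5 = {8, 10, 12, 14}  B6 = {6, 8, 10, 14}  B7 = {5, 6, 8, 10}  B8 = {5, 6, 7, 10}  B9 = {3, 5, 6, 7}  B10 = {3, 5, 7, 13}  B11 = {1, 3, 7, 13}  B12 = {1, 3, 9, 13}
Tree: B1–B2, B2–B3, B3–B4, B4–B5, B5–B6, B6–B7, B7–B8, B8–B9, B9–B10, B10–B11, B11–B12
The largest bag has 4 vertices, giving width 3; this decomposition certifies tw(G) ≤ 3. For the lower bound: the 4 vertex sets {0,4,11}, {2}, {12}, {6,8,10,14} are disjoint, each induces a connected subgraph, and every pair is joined by at least one edge of G. Contracting each set to a single vertex therefore yields K_{4} as a minor, and since treewidth is minor-monotone, tw(G) ≥ tw(K_{4}) = 3. Therefore the treewidth is 3.

3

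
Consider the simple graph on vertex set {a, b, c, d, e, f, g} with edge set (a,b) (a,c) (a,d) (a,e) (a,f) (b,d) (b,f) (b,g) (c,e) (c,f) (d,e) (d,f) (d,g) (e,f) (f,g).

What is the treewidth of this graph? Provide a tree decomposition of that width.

Treewidth 3.
One optimal decomposition is:
Bags: B1 = {a, b, d, f}  B2 = {b, d, f, g}  B3 = {a, d, e, f}  B4 = {a, c, e, f}
Tree: B1–B2, B1–B3, B3–B4

The largest bag has 4 vertices, giving width 3; this decomposition certifies tw(G) ≤ 3. For the lower bound, the 4 vertices {b, d, f, g} are pairwise adjacent, and any tree decomposition puts a clique entirely inside one bag — forcing width ≥ 3. Hence tw(G) = 3 exactly.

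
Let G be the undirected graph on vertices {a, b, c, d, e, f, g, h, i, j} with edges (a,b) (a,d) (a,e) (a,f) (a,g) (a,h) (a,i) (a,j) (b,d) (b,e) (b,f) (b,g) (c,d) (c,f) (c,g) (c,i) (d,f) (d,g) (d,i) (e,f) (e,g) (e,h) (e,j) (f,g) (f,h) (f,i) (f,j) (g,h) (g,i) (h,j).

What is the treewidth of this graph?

4

A width-4 tree decomposition is:
Bags: B1 = {a, b, e, f, g}  B2 = {a, b, d, f, g}  B3 = {a, e, f, g, h}  B4 = {a, d, f, g, i}  B5 = {c, d, f, g, i}  B6 = {a, e, f, h, j}
Tree: B1–B2, B1–B3, B2–B4, B4–B5, B3–B6
Every bag has size at most 5, so the width is 5 − 1 = 4 and tw(G) ≤ 4. For the lower bound, the 5 vertices {c, d, f, g, i} are pairwise adjacent, and any tree decomposition puts a clique entirely inside one bag — forcing width ≥ 4. The upper and lower bounds meet at 4, so that is the treewidth.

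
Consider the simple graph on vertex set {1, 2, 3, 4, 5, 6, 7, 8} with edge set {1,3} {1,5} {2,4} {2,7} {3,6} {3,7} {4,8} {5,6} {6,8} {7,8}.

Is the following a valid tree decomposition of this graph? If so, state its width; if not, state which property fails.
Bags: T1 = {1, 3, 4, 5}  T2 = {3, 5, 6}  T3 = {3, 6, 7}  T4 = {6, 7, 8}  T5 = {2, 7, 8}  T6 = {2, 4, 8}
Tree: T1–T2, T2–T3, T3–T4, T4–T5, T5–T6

No — bags containing vertex 4 are not connected in the tree.

A tree decomposition must satisfy three properties: every vertex lies in some bag; for every edge, both endpoints lie together in some bag; and for every vertex, the bags containing it form a connected subtree. Here bags containing vertex 4 are not connected in the tree, so the decomposition is invalid.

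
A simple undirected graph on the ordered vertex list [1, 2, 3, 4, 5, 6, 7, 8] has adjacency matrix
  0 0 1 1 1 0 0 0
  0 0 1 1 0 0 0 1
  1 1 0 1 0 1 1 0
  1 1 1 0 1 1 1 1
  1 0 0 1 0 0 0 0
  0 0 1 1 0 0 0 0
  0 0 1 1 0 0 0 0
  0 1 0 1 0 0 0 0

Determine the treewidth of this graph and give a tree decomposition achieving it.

Treewidth 2.
One optimal decomposition is:
Bags: B1 = {2, 3, 4}  B2 = {2, 4, 8}  B3 = {1, 3, 4}  B4 = {3, 4, 6}  B5 = {1, 4, 5}  B6 = {3, 4, 7}
Tree: B1–B2, B1–B3, B3–B4, B3–B5, B1–B6

The largest bag has 3 vertices, giving width 2; this decomposition certifies tw(G) ≤ 2. Conversely, {2, 4, 8} is a clique of size 3, and the vertices of any clique must share a bag in every tree decomposition; so some bag has ≥ 3 vertices and tw(G) ≥ 2. Hence tw(G) = 2 exactly.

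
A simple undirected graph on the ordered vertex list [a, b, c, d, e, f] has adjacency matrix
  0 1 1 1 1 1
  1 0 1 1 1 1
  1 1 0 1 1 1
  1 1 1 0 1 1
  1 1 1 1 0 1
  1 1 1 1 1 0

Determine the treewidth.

5

A width-5 tree decomposition is:
Bags: B1 = {a, b, c, d, e, f}
Tree: (single bag)
With just one bag of size 6, the width is 6 − 1 = 5, so tw(G) ≤ 5. On the other hand G contains the 6-clique {a, b, c, d, e, f}. A clique must lie in a single bag of any decomposition, so no decomposition can have width below 5. Hence tw(G) = 5 exactly.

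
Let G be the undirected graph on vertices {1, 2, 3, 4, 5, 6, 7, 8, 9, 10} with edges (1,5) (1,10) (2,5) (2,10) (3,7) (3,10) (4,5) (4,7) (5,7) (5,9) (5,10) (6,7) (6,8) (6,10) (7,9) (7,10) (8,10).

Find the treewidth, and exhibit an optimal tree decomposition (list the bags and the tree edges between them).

Treewidth 2.
One such decomposition:
Bags: B1 = {5, 7, 10}  B2 = {4, 5, 7}  B3 = {6, 7, 10}  B4 = {5, 7, 9}  B5 = {2, 5, 10}  B6 = {6, 8, 10}  B7 = {1, 5, 10}  B8 = {3, 7, 10}
Tree: B1–B2, B1–B3, B2–B4, B1–B5, B3–B6, B1–B7, B3–B8

Each bag holds 3 vertices, so the decomposition has width 2, which upper-bounds the treewidth. For the lower bound, the 3 vertices {5, 7, 9} are pairwise adjacent, and any tree decomposition puts a clique entirely inside one bag — forcing width ≥ 2. The upper and lower bounds meet at 2, so that is the treewidth.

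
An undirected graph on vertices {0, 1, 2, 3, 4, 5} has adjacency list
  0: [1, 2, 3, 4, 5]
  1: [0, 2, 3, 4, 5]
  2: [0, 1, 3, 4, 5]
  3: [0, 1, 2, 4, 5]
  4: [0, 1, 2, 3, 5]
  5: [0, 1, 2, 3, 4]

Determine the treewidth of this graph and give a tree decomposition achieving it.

With just one bag of size 6, the width is 6 − 1 = 5, so tw(G) ≤ 5. On the other hand G contains the 6-clique {0, 1, 2, 3, 4, 5}. A clique must lie in a single bag of any decomposition, so no decomposition can have width below 5. Hence tw(G) = 5 exactly.

Treewidth 5.
One such decomposition:
Bags: B1 = {0, 1, 2, 3, 4, 5}
Tree: (single bag)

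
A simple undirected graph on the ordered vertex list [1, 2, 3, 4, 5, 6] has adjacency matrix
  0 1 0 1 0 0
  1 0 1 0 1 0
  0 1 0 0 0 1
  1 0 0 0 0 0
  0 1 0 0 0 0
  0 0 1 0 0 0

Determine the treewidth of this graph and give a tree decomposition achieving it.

The largest bag has 2 vertices, giving width 1; this decomposition certifies tw(G) ≤ 1. Any graph with an edge has treewidth ≥ 1, and G has the edge 2–1. Combining the bounds, tw(G) = 1.

Treewidth 1.
One such decomposition:
Bags: B1 = {1, 2}  B2 = {2, 5}  B3 = {1, 4}  B4 = {2, 3}  B5 = {3, 6}
Tree: B1–B2, B1–B3, B2–B4, B4–B5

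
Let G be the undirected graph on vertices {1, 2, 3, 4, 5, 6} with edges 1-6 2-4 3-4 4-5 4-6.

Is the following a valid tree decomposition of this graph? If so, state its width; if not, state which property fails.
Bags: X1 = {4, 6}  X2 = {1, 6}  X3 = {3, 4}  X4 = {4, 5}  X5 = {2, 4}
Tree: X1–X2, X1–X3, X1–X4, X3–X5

Every vertex of G appears in some bag (union = {1, 2, 3, 4, 5, 6}); every edge is covered by a bag; and for each vertex v the set of bags containing v is connected in the bag tree. The decomposition is therefore valid. The largest bag has 2 vertices, so the width is 1.

Yes; width 1.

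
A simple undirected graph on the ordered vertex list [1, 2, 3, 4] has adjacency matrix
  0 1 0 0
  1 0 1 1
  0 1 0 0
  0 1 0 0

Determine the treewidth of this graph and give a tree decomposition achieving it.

The largest bag has 2 vertices, giving width 1; this decomposition certifies tw(G) ≤ 1. Any graph with an edge has treewidth ≥ 1, and G has the edge 4–2. The upper and lower bounds meet at 1, so that is the treewidth.

Treewidth 1.
Bags: B1 = {2, 4}  B2 = {1, 2}  B3 = {2, 3}
Tree: B1–B2, B2–B3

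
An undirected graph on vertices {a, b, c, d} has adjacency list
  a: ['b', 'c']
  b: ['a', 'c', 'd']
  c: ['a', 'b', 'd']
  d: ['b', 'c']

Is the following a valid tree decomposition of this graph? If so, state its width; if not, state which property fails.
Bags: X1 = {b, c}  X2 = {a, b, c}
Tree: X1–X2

A tree decomposition must satisfy three properties: every vertex lies in some bag; for every edge, both endpoints lie together in some bag; and for every vertex, the bags containing it form a connected subtree. Here vertex d appears in no bag, so the decomposition is invalid.

No — vertex d appears in no bag.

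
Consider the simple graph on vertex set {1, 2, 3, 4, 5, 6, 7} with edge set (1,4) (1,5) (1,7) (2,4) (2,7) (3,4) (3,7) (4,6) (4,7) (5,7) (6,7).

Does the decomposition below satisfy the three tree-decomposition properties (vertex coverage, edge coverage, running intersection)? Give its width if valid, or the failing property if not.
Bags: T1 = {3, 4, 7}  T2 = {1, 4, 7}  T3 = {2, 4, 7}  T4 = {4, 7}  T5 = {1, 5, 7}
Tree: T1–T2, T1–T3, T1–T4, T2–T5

No — vertex 6 appears in no bag.

A tree decomposition must satisfy three properties: every vertex lies in some bag; for every edge, both endpoints lie together in some bag; and for every vertex, the bags containing it form a connected subtree. Here vertex 6 appears in no bag, so the decomposition is invalid.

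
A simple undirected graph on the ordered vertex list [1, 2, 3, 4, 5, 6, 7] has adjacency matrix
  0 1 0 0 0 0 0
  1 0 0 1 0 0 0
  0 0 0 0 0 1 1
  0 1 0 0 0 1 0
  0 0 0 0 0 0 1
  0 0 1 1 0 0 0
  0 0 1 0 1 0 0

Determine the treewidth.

1

A width-1 tree decomposition is:
Bags: B1 = {5, 7}  B2 = {3, 7}  B3 = {3, 6}  B4 = {4, 6}  B5 = {2, 4}  B6 = {1, 2}
Tree: B1–B2, B2–B3, B3–B4, B4–B5, B5–B6
Every bag has size at most 2, so the width is 2 − 1 = 1 and tw(G) ≤ 1. G has an edge, so its treewidth is at least 1. Therefore the treewidth is 1.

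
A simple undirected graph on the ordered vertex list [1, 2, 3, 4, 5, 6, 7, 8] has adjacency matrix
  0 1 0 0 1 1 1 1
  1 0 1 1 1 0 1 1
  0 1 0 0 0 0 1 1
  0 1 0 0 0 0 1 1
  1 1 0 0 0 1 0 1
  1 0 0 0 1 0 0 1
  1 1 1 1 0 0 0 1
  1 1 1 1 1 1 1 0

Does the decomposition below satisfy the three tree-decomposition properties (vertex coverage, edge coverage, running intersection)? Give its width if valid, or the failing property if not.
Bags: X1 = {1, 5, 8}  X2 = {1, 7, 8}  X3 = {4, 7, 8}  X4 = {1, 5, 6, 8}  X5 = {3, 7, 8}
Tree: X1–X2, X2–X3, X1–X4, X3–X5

A tree decomposition must satisfy three properties: every vertex lies in some bag; for every edge, both endpoints lie together in some bag; and for every vertex, the bags containing it form a connected subtree. Here vertex 2 appears in no bag, so the decomposition is invalid.

No — vertex 2 appears in no bag.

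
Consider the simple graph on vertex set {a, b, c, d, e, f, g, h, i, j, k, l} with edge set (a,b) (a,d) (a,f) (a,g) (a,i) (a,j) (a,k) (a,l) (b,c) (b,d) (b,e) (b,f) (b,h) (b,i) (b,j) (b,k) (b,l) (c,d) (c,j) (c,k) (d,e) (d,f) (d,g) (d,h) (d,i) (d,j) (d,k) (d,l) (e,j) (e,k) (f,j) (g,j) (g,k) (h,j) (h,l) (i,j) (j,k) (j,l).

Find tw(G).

4

A width-4 tree decomposition is:
Bags: B1 = {a, d, g, j, k}  B2 = {a, b, d, j, k}  B3 = {a, b, d, f, j}  B4 = {b, c, d, j, k}  B5 = {a, b, d, i, j}  B6 = {a, b, d, j, l}  B7 = {b, d, e, j, k}  B8 = {b, d, h, j, l}
Tree: B1–B2, B2–B3, B2–B4, B3–B5, B3–B6, B4–B7, B6–B8
Each bag holds 5 vertices, so the decomposition has width 4, which upper-bounds the treewidth. For the lower bound, the 5 vertices {a, d, g, j, k} are pairwise adjacent, and any tree decomposition puts a clique entirely inside one bag — forcing width ≥ 4. Combining the bounds, tw(G) = 4.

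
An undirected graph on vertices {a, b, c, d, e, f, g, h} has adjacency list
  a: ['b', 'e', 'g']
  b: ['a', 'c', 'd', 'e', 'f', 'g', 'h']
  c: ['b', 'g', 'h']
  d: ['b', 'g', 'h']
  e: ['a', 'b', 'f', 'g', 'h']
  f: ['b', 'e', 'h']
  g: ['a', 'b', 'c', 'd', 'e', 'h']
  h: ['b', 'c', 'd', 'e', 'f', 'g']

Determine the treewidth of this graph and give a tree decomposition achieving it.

Treewidth 3.
One such decomposition:
Bags: B1 = {a, b, e, g}  B2 = {b, e, g, h}  B3 = {b, d, g, h}  B4 = {b, e, f, h}  B5 = {b, c, g, h}
Tree: B1–B2, B2–B3, B2–B4, B2–B5

Each bag holds 4 vertices, so the decomposition has width 3, which upper-bounds the treewidth. On the other hand G contains the 4-clique {b, d, g, h}. A clique must lie in a single bag of any decomposition, so no decomposition can have width below 3. Hence tw(G) = 3 exactly.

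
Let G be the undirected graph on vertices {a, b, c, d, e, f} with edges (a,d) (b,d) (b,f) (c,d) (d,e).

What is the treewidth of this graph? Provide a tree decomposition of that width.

Treewidth 1.
One such decomposition:
Bags: B1 = {b, d}  B2 = {c, d}  B3 = {b, f}  B4 = {d, e}  B5 = {a, d}
Tree: B1–B2, B1–B3, B1–B4, B2–B5

Each bag holds 2 vertices, so the decomposition has width 1, which upper-bounds the treewidth. Since G has at least one edge (e.g. b–d), it is not an edgeless graph, so tw(G) ≥ 1. Hence tw(G) = 1 exactly.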